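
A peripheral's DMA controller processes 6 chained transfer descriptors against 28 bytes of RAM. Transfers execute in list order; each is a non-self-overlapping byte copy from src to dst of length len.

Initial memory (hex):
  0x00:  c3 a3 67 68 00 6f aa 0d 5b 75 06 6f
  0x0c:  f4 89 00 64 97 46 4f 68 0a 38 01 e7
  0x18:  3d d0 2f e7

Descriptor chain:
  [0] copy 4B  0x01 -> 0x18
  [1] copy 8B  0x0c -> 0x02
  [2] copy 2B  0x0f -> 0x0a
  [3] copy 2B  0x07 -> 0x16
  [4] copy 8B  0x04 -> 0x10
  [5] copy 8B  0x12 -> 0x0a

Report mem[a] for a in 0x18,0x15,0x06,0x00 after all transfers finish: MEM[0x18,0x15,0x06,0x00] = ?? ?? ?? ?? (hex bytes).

MEM[0x18,0x15,0x06,0x00] = a3 68 97 c3

  after D0: wrote 4B at 0x18 = a3676800
  after D1: wrote 8B at 0x02 = f489006497464f68
  after D2: wrote 2B at 0x0a = 6497
  after D3: wrote 2B at 0x16 = 464f
  after D4: wrote 8B at 0x10 = 006497464f686497
  after D5: wrote 8B at 0x0a = 97464f686497a367
query mem[0x18]=0xa3, mem[0x15]=0x68, mem[0x06]=0x97, mem[0x00]=0xc3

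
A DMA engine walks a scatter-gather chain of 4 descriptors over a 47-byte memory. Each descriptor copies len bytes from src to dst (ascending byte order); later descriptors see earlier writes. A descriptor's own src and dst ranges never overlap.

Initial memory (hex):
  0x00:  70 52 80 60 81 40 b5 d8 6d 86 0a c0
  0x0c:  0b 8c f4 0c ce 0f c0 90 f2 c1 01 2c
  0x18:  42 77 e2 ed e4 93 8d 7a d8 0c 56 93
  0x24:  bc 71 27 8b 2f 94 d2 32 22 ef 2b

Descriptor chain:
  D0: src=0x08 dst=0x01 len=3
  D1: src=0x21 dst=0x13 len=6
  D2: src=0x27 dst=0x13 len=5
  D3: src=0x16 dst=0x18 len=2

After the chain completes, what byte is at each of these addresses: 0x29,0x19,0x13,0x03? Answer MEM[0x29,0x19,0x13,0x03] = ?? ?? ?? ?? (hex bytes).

MEM[0x29,0x19,0x13,0x03] = 94 32 8b 0a

#0 dst[0x01+3] := {0x6d,0x86,0x0a}
#1 dst[0x13+6] := {0x0c,0x56,0x93,0xbc,0x71,0x27}
#2 dst[0x13+5] := {0x8b,0x2f,0x94,0xd2,0x32}
#3 dst[0x18+2] := {0xd2,0x32}
query mem[0x29]=0x94, mem[0x19]=0x32, mem[0x13]=0x8b, mem[0x03]=0x0a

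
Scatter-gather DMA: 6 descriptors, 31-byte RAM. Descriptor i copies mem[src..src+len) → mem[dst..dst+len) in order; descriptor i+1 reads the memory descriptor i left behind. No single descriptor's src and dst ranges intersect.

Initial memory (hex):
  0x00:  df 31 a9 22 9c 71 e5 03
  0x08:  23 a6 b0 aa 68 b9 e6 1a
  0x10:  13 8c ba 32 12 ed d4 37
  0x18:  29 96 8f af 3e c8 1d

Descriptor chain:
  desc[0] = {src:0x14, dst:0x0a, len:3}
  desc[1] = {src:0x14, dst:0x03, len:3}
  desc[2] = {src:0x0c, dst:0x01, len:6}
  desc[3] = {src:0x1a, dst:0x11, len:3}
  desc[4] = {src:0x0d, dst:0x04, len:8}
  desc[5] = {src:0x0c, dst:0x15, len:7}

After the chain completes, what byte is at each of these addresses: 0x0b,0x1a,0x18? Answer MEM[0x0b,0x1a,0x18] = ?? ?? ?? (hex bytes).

[0] 0x14->0x0a len=3 : 12 ed d4
[1] 0x14->0x03 len=3 : 12 ed d4
[2] 0x0c->0x01 len=6 : d4 b9 e6 1a 13 8c
[3] 0x1a->0x11 len=3 : 8f af 3e
[4] 0x0d->0x04 len=8 : b9 e6 1a 13 8f af 3e 12
[5] 0x0c->0x15 len=7 : d4 b9 e6 1a 13 8f af
query mem[0x0b]=0x12, mem[0x1a]=0x8f, mem[0x18]=0x1a

MEM[0x0b,0x1a,0x18] = 12 8f 1a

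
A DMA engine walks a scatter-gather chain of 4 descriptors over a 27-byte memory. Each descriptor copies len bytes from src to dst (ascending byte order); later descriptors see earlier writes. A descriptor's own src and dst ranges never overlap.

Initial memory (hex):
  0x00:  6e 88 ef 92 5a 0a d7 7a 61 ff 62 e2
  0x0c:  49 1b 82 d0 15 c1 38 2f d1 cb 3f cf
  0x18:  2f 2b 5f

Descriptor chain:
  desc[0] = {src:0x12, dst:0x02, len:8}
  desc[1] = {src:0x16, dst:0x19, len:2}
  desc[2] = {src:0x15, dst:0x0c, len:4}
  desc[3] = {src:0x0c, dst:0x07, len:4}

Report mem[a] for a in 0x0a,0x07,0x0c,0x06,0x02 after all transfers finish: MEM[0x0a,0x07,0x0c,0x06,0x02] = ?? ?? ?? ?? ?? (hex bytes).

#0 dst[0x02+8] := {0x38,0x2f,0xd1,0xcb,0x3f,0xcf,0x2f,0x2b}
#1 dst[0x19+2] := {0x3f,0xcf}
#2 dst[0x0c+4] := {0xcb,0x3f,0xcf,0x2f}
#3 dst[0x07+4] := {0xcb,0x3f,0xcf,0x2f}
query mem[0x0a]=0x2f, mem[0x07]=0xcb, mem[0x0c]=0xcb, mem[0x06]=0x3f, mem[0x02]=0x38

MEM[0x0a,0x07,0x0c,0x06,0x02] = 2f cb cb 3f 38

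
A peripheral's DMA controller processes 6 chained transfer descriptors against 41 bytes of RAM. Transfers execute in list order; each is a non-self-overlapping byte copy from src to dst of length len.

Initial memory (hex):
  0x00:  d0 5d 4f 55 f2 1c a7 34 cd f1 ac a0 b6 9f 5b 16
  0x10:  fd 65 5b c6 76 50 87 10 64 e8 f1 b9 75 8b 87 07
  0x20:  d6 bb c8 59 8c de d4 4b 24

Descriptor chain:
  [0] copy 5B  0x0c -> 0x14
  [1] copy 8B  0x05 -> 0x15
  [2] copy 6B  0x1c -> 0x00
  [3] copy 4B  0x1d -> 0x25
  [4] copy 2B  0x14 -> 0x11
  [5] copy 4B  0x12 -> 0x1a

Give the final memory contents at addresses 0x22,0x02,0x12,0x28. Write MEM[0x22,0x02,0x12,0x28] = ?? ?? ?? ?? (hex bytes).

[0] 0x0c->0x14 len=5 : b6 9f 5b 16 fd
[1] 0x05->0x15 len=8 : 1c a7 34 cd f1 ac a0 b6
[2] 0x1c->0x00 len=6 : b6 8b 87 07 d6 bb
[3] 0x1d->0x25 len=4 : 8b 87 07 d6
[4] 0x14->0x11 len=2 : b6 1c
[5] 0x12->0x1a len=4 : 1c c6 b6 1c
query mem[0x22]=0xc8, mem[0x02]=0x87, mem[0x12]=0x1c, mem[0x28]=0xd6

MEM[0x22,0x02,0x12,0x28] = c8 87 1c d6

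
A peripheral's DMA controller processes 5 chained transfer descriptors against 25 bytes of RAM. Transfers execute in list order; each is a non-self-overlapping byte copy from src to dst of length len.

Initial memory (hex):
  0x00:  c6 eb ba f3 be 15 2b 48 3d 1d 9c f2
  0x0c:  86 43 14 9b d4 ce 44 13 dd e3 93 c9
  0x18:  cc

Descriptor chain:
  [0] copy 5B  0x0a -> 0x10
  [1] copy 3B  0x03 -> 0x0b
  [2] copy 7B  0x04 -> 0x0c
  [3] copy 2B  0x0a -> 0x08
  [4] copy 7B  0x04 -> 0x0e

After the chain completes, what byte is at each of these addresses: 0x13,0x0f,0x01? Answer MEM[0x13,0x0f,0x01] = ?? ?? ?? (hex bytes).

MEM[0x13,0x0f,0x01] = f3 15 eb

  after D0: wrote 5B at 0x10 = 9cf2864314
  after D1: wrote 3B at 0x0b = f3be15
  after D2: wrote 7B at 0x0c = be152b483d1d9c
  after D3: wrote 2B at 0x08 = 9cf3
  after D4: wrote 7B at 0x0e = be152b489cf39c
query mem[0x13]=0xf3, mem[0x0f]=0x15, mem[0x01]=0xeb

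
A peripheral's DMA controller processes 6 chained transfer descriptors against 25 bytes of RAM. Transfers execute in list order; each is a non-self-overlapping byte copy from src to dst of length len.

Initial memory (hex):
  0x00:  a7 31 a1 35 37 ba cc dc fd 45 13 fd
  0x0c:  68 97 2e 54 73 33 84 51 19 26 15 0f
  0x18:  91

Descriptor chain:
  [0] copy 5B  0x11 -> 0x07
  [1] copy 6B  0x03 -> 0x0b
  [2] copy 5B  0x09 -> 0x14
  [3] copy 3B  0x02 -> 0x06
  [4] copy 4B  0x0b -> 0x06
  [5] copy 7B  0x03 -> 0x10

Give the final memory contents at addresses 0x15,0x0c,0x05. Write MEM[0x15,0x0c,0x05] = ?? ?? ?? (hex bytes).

D0: mem[0x07..0x0b] <- [33 84 51 19 26]
D1: mem[0x0b..0x10] <- [35 37 ba cc 33 84]
D2: mem[0x14..0x18] <- [51 19 35 37 ba]
D3: mem[0x06..0x08] <- [a1 35 37]
D4: mem[0x06..0x09] <- [35 37 ba cc]
D5: mem[0x10..0x16] <- [35 37 ba 35 37 ba cc]
query mem[0x15]=0xba, mem[0x0c]=0x37, mem[0x05]=0xba

MEM[0x15,0x0c,0x05] = ba 37 ba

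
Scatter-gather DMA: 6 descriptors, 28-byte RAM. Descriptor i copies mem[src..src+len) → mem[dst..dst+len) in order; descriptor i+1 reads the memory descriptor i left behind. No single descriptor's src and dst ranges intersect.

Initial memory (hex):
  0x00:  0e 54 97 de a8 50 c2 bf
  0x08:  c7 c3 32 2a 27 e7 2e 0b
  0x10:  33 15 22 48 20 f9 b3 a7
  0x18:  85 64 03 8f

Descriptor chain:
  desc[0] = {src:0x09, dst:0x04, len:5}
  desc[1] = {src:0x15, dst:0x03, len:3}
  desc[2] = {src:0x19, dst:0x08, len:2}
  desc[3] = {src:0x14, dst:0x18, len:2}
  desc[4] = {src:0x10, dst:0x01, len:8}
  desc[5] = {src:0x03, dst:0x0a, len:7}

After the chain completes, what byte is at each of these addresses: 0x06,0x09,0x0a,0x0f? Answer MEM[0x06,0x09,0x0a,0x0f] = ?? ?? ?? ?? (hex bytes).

MEM[0x06,0x09,0x0a,0x0f] = f9 03 22 a7

  after D0: wrote 5B at 0x04 = c3322a27e7
  after D1: wrote 3B at 0x03 = f9b3a7
  after D2: wrote 2B at 0x08 = 6403
  after D3: wrote 2B at 0x18 = 20f9
  after D4: wrote 8B at 0x01 = 3315224820f9b3a7
  after D5: wrote 7B at 0x0a = 224820f9b3a703
query mem[0x06]=0xf9, mem[0x09]=0x03, mem[0x0a]=0x22, mem[0x0f]=0xa7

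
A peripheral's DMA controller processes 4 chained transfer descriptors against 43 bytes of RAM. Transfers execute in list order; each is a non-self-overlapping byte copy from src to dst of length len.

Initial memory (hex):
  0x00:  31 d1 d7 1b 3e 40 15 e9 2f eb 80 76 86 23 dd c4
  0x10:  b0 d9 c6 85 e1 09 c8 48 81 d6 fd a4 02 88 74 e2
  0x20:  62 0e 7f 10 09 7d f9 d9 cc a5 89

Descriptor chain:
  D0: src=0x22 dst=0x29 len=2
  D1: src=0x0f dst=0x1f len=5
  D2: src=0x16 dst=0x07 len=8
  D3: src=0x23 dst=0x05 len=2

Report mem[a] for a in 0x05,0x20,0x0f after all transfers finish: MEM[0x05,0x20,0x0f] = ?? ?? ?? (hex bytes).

#0 dst[0x29+2] := {0x7f,0x10}
#1 dst[0x1f+5] := {0xc4,0xb0,0xd9,0xc6,0x85}
#2 dst[0x07+8] := {0xc8,0x48,0x81,0xd6,0xfd,0xa4,0x02,0x88}
#3 dst[0x05+2] := {0x85,0x09}
query mem[0x05]=0x85, mem[0x20]=0xb0, mem[0x0f]=0xc4

MEM[0x05,0x20,0x0f] = 85 b0 c4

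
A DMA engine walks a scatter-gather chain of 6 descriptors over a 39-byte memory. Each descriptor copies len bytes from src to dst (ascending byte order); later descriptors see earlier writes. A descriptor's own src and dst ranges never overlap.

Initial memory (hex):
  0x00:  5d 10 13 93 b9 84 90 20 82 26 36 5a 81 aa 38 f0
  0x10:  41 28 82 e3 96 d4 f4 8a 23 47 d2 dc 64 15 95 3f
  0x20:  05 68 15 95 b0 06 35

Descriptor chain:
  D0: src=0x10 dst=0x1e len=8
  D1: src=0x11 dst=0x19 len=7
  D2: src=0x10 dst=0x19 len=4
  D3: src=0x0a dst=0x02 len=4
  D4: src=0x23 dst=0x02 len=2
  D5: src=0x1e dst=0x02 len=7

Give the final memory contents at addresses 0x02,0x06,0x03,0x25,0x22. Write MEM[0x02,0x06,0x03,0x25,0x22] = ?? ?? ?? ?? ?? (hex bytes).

  after D0: wrote 8B at 0x1e = 412882e396d4f48a
  after D1: wrote 7B at 0x19 = 2882e396d4f48a
  after D2: wrote 4B at 0x19 = 412882e3
  after D3: wrote 4B at 0x02 = 365a81aa
  after D4: wrote 2B at 0x02 = d4f4
  after D5: wrote 7B at 0x02 = f48a82e396d4f4
query mem[0x02]=0xf4, mem[0x06]=0x96, mem[0x03]=0x8a, mem[0x25]=0x8a, mem[0x22]=0x96

MEM[0x02,0x06,0x03,0x25,0x22] = f4 96 8a 8a 96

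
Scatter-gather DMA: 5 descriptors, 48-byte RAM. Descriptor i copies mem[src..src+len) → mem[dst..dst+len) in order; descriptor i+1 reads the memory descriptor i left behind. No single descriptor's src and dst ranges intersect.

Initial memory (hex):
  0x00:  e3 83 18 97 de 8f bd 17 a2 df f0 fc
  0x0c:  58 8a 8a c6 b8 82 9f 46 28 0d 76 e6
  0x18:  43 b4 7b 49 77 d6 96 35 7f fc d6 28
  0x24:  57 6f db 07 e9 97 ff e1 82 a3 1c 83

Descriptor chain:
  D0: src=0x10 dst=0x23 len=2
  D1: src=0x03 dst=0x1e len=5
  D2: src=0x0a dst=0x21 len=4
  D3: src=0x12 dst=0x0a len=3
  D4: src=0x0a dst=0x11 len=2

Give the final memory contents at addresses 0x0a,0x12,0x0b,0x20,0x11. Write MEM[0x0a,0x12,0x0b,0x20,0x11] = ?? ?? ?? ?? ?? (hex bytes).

MEM[0x0a,0x12,0x0b,0x20,0x11] = 9f 46 46 8f 9f

#0 dst[0x23+2] := {0xb8,0x82}
#1 dst[0x1e+5] := {0x97,0xde,0x8f,0xbd,0x17}
#2 dst[0x21+4] := {0xf0,0xfc,0x58,0x8a}
#3 dst[0x0a+3] := {0x9f,0x46,0x28}
#4 dst[0x11+2] := {0x9f,0x46}
query mem[0x0a]=0x9f, mem[0x12]=0x46, mem[0x0b]=0x46, mem[0x20]=0x8f, mem[0x11]=0x9f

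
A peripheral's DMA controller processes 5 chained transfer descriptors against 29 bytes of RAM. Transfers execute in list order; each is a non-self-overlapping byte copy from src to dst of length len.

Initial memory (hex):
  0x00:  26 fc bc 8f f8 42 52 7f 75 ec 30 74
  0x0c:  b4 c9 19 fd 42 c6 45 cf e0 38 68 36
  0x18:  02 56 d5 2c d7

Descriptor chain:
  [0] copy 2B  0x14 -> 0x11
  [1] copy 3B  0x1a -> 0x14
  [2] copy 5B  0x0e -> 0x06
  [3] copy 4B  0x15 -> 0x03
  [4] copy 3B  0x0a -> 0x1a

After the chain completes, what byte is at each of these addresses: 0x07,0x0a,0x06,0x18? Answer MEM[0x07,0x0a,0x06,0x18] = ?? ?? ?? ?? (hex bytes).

[0] 0x14->0x11 len=2 : e0 38
[1] 0x1a->0x14 len=3 : d5 2c d7
[2] 0x0e->0x06 len=5 : 19 fd 42 e0 38
[3] 0x15->0x03 len=4 : 2c d7 36 02
[4] 0x0a->0x1a len=3 : 38 74 b4
query mem[0x07]=0xfd, mem[0x0a]=0x38, mem[0x06]=0x02, mem[0x18]=0x02

MEM[0x07,0x0a,0x06,0x18] = fd 38 02 02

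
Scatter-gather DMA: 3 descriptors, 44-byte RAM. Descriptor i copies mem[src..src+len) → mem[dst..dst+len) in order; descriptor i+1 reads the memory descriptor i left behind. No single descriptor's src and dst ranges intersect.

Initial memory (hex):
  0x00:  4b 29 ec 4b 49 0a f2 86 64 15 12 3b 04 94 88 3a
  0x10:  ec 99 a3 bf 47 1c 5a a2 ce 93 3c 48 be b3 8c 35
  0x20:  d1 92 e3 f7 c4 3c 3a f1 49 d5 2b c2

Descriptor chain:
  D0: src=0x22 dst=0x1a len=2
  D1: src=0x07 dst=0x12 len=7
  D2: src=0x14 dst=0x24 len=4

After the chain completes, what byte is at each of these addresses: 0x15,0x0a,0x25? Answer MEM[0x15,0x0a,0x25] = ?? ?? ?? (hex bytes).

D0: mem[0x1a..0x1b] <- [e3 f7]
D1: mem[0x12..0x18] <- [86 64 15 12 3b 04 94]
D2: mem[0x24..0x27] <- [15 12 3b 04]
query mem[0x15]=0x12, mem[0x0a]=0x12, mem[0x25]=0x12

MEM[0x15,0x0a,0x25] = 12 12 12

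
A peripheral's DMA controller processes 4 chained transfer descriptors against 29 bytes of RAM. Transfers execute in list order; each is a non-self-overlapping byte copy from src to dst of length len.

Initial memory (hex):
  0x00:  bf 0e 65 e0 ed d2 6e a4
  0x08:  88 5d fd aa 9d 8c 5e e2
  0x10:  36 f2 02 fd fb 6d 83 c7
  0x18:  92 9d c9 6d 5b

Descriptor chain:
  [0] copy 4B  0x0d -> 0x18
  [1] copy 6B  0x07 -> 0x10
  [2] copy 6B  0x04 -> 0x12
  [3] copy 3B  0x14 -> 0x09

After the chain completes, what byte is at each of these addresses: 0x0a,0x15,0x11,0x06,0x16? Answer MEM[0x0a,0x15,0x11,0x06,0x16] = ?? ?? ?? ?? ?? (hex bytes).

MEM[0x0a,0x15,0x11,0x06,0x16] = a4 a4 88 6e 88

[0] 0x0d->0x18 len=4 : 8c 5e e2 36
[1] 0x07->0x10 len=6 : a4 88 5d fd aa 9d
[2] 0x04->0x12 len=6 : ed d2 6e a4 88 5d
[3] 0x14->0x09 len=3 : 6e a4 88
query mem[0x0a]=0xa4, mem[0x15]=0xa4, mem[0x11]=0x88, mem[0x06]=0x6e, mem[0x16]=0x88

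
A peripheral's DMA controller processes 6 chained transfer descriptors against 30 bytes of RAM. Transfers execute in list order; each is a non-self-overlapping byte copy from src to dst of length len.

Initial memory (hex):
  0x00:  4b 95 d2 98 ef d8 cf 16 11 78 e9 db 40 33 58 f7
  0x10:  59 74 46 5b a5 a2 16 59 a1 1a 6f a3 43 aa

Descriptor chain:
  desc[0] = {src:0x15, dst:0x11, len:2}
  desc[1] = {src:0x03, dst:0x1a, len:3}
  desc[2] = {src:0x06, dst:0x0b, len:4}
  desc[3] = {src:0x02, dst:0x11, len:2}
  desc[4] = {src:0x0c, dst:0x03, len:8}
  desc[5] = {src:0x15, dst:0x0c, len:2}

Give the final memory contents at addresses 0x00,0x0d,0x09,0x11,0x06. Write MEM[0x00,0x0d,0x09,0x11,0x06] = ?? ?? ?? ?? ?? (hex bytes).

  after D0: wrote 2B at 0x11 = a216
  after D1: wrote 3B at 0x1a = 98efd8
  after D2: wrote 4B at 0x0b = cf161178
  after D3: wrote 2B at 0x11 = d298
  after D4: wrote 8B at 0x03 = 161178f759d2985b
  after D5: wrote 2B at 0x0c = a216
query mem[0x00]=0x4b, mem[0x0d]=0x16, mem[0x09]=0x98, mem[0x11]=0xd2, mem[0x06]=0xf7

MEM[0x00,0x0d,0x09,0x11,0x06] = 4b 16 98 d2 f7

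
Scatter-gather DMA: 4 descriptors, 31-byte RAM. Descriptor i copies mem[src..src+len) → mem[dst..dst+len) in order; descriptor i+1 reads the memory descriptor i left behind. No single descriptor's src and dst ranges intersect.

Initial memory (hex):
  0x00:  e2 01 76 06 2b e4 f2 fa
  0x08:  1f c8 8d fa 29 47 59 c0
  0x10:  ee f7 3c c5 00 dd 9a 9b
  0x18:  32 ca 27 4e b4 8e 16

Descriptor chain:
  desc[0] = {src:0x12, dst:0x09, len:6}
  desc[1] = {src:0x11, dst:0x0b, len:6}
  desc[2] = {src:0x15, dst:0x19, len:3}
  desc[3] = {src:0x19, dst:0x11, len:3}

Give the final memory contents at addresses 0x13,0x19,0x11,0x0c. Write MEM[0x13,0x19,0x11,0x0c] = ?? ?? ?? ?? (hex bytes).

MEM[0x13,0x19,0x11,0x0c] = 9b dd dd 3c

  after D0: wrote 6B at 0x09 = 3cc500dd9a9b
  after D1: wrote 6B at 0x0b = f73cc500dd9a
  after D2: wrote 3B at 0x19 = dd9a9b
  after D3: wrote 3B at 0x11 = dd9a9b
query mem[0x13]=0x9b, mem[0x19]=0xdd, mem[0x11]=0xdd, mem[0x0c]=0x3c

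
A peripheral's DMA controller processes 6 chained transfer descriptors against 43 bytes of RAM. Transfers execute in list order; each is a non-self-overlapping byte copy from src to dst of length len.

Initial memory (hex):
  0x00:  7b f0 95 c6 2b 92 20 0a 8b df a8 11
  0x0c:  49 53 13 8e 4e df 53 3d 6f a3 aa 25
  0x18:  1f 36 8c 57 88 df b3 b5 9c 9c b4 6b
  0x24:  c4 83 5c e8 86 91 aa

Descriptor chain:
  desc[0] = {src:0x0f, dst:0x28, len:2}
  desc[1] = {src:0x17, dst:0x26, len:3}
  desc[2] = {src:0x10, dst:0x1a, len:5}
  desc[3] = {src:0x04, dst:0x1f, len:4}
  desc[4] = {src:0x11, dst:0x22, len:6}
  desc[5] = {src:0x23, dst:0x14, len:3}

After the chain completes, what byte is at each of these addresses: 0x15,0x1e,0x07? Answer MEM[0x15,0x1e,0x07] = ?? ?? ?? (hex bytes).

#0 dst[0x28+2] := {0x8e,0x4e}
#1 dst[0x26+3] := {0x25,0x1f,0x36}
#2 dst[0x1a+5] := {0x4e,0xdf,0x53,0x3d,0x6f}
#3 dst[0x1f+4] := {0x2b,0x92,0x20,0x0a}
#4 dst[0x22+6] := {0xdf,0x53,0x3d,0x6f,0xa3,0xaa}
#5 dst[0x14+3] := {0x53,0x3d,0x6f}
query mem[0x15]=0x3d, mem[0x1e]=0x6f, mem[0x07]=0x0a

MEM[0x15,0x1e,0x07] = 3d 6f 0a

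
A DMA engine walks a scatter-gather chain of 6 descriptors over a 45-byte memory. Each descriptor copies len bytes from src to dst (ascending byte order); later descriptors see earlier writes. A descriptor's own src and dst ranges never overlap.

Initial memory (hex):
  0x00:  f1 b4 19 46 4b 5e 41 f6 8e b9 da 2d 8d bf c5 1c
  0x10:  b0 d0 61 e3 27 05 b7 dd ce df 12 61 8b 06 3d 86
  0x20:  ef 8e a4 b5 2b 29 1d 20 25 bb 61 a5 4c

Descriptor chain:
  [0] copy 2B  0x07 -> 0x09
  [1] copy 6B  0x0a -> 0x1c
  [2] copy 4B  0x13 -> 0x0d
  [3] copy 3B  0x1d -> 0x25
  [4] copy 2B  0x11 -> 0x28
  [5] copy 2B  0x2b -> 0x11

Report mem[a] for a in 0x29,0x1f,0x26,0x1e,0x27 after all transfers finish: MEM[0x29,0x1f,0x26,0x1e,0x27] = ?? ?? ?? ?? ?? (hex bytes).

D0: mem[0x09..0x0a] <- [f6 8e]
D1: mem[0x1c..0x21] <- [8e 2d 8d bf c5 1c]
D2: mem[0x0d..0x10] <- [e3 27 05 b7]
D3: mem[0x25..0x27] <- [2d 8d bf]
D4: mem[0x28..0x29] <- [d0 61]
D5: mem[0x11..0x12] <- [a5 4c]
query mem[0x29]=0x61, mem[0x1f]=0xbf, mem[0x26]=0x8d, mem[0x1e]=0x8d, mem[0x27]=0xbf

MEM[0x29,0x1f,0x26,0x1e,0x27] = 61 bf 8d 8d bf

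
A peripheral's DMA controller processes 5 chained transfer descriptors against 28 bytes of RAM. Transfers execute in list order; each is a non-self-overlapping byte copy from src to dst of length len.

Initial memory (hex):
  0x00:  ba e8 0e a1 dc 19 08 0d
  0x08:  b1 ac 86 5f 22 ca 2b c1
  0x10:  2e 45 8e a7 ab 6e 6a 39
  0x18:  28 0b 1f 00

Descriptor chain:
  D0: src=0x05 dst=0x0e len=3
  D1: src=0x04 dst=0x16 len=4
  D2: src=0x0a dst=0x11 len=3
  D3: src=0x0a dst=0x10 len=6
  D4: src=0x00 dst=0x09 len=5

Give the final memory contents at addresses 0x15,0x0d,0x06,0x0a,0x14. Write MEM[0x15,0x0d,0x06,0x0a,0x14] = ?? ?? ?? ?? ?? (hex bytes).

MEM[0x15,0x0d,0x06,0x0a,0x14] = 08 dc 08 e8 19

#0 dst[0x0e+3] := {0x19,0x08,0x0d}
#1 dst[0x16+4] := {0xdc,0x19,0x08,0x0d}
#2 dst[0x11+3] := {0x86,0x5f,0x22}
#3 dst[0x10+6] := {0x86,0x5f,0x22,0xca,0x19,0x08}
#4 dst[0x09+5] := {0xba,0xe8,0x0e,0xa1,0xdc}
query mem[0x15]=0x08, mem[0x0d]=0xdc, mem[0x06]=0x08, mem[0x0a]=0xe8, mem[0x14]=0x19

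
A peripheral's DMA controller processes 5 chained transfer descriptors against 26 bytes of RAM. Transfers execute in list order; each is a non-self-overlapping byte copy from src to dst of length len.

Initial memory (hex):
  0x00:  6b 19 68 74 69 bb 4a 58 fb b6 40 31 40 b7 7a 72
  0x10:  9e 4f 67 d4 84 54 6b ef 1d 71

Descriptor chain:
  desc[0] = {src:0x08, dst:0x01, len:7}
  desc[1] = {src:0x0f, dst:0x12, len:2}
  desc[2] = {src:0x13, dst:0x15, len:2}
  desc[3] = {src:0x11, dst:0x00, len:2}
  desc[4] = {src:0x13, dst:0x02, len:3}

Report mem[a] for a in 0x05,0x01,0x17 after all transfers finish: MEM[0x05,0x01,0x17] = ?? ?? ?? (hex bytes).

MEM[0x05,0x01,0x17] = 40 72 ef

#0 dst[0x01+7] := {0xfb,0xb6,0x40,0x31,0x40,0xb7,0x7a}
#1 dst[0x12+2] := {0x72,0x9e}
#2 dst[0x15+2] := {0x9e,0x84}
#3 dst[0x00+2] := {0x4f,0x72}
#4 dst[0x02+3] := {0x9e,0x84,0x9e}
query mem[0x05]=0x40, mem[0x01]=0x72, mem[0x17]=0xef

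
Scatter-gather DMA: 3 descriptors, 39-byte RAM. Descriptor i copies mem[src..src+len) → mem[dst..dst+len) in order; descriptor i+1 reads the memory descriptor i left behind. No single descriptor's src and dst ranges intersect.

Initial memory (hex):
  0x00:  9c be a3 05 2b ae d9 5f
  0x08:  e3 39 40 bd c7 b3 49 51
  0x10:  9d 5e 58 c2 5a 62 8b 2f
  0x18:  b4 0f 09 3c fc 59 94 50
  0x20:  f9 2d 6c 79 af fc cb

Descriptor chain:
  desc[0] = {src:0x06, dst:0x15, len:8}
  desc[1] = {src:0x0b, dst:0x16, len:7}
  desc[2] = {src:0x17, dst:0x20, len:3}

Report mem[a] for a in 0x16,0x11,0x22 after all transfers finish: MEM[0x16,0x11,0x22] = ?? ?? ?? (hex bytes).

[0] 0x06->0x15 len=8 : d9 5f e3 39 40 bd c7 b3
[1] 0x0b->0x16 len=7 : bd c7 b3 49 51 9d 5e
[2] 0x17->0x20 len=3 : c7 b3 49
query mem[0x16]=0xbd, mem[0x11]=0x5e, mem[0x22]=0x49

MEM[0x16,0x11,0x22] = bd 5e 49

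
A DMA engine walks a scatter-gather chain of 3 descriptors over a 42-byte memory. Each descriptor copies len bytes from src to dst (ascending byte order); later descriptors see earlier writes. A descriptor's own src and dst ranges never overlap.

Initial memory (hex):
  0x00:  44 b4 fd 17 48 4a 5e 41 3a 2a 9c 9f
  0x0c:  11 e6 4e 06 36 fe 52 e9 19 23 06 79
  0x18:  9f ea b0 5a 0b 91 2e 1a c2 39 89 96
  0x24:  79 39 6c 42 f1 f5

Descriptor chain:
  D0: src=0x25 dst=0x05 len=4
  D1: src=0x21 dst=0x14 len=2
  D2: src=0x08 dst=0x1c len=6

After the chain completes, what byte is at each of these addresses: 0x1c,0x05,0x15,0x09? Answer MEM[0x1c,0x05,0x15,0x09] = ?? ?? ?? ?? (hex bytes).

MEM[0x1c,0x05,0x15,0x09] = f1 39 89 2a

#0 dst[0x05+4] := {0x39,0x6c,0x42,0xf1}
#1 dst[0x14+2] := {0x39,0x89}
#2 dst[0x1c+6] := {0xf1,0x2a,0x9c,0x9f,0x11,0xe6}
query mem[0x1c]=0xf1, mem[0x05]=0x39, mem[0x15]=0x89, mem[0x09]=0x2a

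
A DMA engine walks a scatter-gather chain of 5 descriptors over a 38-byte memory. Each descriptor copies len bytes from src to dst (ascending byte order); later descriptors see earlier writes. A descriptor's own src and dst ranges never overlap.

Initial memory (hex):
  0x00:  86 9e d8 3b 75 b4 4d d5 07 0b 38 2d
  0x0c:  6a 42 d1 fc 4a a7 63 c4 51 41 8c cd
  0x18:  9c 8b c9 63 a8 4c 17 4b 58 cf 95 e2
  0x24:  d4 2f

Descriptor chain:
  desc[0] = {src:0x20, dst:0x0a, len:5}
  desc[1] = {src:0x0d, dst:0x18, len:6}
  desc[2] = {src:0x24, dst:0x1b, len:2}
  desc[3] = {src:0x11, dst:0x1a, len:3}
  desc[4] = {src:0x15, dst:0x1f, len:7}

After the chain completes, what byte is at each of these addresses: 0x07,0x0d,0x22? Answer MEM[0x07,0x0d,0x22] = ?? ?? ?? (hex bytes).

D0: mem[0x0a..0x0e] <- [58 cf 95 e2 d4]
D1: mem[0x18..0x1d] <- [e2 d4 fc 4a a7 63]
D2: mem[0x1b..0x1c] <- [d4 2f]
D3: mem[0x1a..0x1c] <- [a7 63 c4]
D4: mem[0x1f..0x25] <- [41 8c cd e2 d4 a7 63]
query mem[0x07]=0xd5, mem[0x0d]=0xe2, mem[0x22]=0xe2

MEM[0x07,0x0d,0x22] = d5 e2 e2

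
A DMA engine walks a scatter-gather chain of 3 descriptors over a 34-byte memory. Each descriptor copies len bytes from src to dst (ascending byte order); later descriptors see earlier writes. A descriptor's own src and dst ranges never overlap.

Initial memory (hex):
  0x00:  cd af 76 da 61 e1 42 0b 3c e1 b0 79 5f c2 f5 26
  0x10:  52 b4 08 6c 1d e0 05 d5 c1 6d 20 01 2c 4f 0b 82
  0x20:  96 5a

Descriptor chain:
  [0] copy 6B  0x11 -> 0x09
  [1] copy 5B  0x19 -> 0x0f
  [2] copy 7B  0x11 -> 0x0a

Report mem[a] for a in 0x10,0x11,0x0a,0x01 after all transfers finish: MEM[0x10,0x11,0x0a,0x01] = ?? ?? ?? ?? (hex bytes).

[0] 0x11->0x09 len=6 : b4 08 6c 1d e0 05
[1] 0x19->0x0f len=5 : 6d 20 01 2c 4f
[2] 0x11->0x0a len=7 : 01 2c 4f 1d e0 05 d5
query mem[0x10]=0xd5, mem[0x11]=0x01, mem[0x0a]=0x01, mem[0x01]=0xaf

MEM[0x10,0x11,0x0a,0x01] = d5 01 01 af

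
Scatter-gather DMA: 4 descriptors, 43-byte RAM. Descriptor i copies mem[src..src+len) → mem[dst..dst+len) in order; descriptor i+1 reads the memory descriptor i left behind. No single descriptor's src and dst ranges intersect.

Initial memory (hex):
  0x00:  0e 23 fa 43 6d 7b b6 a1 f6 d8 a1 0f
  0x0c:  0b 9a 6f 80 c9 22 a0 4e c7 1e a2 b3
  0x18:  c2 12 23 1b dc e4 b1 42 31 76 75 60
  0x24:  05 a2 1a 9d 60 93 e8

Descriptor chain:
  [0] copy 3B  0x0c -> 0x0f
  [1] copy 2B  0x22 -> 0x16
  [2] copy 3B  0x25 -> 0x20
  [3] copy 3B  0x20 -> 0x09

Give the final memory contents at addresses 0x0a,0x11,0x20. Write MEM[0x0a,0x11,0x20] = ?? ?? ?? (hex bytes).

MEM[0x0a,0x11,0x20] = 1a 6f a2

[0] 0x0c->0x0f len=3 : 0b 9a 6f
[1] 0x22->0x16 len=2 : 75 60
[2] 0x25->0x20 len=3 : a2 1a 9d
[3] 0x20->0x09 len=3 : a2 1a 9d
query mem[0x0a]=0x1a, mem[0x11]=0x6f, mem[0x20]=0xa2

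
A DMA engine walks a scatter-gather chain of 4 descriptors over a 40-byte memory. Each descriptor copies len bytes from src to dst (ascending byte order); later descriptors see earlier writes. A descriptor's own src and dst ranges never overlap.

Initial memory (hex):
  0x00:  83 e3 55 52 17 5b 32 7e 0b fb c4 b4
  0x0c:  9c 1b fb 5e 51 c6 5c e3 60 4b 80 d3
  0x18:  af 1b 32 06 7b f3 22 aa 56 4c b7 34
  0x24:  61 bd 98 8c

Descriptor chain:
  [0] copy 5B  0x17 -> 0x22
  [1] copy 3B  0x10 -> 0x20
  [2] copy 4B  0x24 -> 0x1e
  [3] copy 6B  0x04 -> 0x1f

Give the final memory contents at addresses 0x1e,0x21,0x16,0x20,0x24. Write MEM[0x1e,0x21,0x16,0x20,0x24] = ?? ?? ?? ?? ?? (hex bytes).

MEM[0x1e,0x21,0x16,0x20,0x24] = 1b 32 80 5b fb

  after D0: wrote 5B at 0x22 = d3af1b3206
  after D1: wrote 3B at 0x20 = 51c65c
  after D2: wrote 4B at 0x1e = 1b32068c
  after D3: wrote 6B at 0x1f = 175b327e0bfb
query mem[0x1e]=0x1b, mem[0x21]=0x32, mem[0x16]=0x80, mem[0x20]=0x5b, mem[0x24]=0xfb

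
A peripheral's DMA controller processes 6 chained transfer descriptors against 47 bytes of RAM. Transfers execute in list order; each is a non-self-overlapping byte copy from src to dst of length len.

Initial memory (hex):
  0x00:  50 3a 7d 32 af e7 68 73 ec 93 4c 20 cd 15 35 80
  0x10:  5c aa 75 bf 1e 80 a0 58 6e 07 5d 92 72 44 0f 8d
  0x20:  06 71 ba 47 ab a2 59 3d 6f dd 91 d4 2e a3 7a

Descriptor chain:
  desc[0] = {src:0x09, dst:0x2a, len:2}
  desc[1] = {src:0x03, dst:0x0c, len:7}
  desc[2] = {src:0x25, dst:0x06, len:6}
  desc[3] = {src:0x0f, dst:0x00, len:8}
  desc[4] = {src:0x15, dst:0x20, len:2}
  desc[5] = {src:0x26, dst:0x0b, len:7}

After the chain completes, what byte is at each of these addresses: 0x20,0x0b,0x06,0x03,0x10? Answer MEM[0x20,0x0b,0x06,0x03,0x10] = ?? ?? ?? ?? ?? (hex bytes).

MEM[0x20,0x0b,0x06,0x03,0x10] = 80 59 80 93 4c

D0: mem[0x2a..0x2b] <- [93 4c]
D1: mem[0x0c..0x12] <- [32 af e7 68 73 ec 93]
D2: mem[0x06..0x0b] <- [a2 59 3d 6f dd 93]
D3: mem[0x00..0x07] <- [68 73 ec 93 bf 1e 80 a0]
D4: mem[0x20..0x21] <- [80 a0]
D5: mem[0x0b..0x11] <- [59 3d 6f dd 93 4c 2e]
query mem[0x20]=0x80, mem[0x0b]=0x59, mem[0x06]=0x80, mem[0x03]=0x93, mem[0x10]=0x4c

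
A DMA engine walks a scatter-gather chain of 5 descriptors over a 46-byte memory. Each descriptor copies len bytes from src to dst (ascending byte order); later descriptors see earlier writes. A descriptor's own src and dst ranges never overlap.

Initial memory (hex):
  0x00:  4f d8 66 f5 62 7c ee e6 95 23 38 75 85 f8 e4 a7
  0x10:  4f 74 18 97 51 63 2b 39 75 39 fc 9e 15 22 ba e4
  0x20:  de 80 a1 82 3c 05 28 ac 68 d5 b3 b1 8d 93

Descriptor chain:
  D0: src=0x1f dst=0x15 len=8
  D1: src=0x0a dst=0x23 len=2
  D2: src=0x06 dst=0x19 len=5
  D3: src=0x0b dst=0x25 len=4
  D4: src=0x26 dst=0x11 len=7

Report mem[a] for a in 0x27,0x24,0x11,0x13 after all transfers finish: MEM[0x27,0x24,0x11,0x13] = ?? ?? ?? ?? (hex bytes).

  after D0: wrote 8B at 0x15 = e4de80a1823c0528
  after D1: wrote 2B at 0x23 = 3875
  after D2: wrote 5B at 0x19 = eee6952338
  after D3: wrote 4B at 0x25 = 7585f8e4
  after D4: wrote 7B at 0x11 = 85f8e4d5b3b18d
query mem[0x27]=0xf8, mem[0x24]=0x75, mem[0x11]=0x85, mem[0x13]=0xe4

MEM[0x27,0x24,0x11,0x13] = f8 75 85 e4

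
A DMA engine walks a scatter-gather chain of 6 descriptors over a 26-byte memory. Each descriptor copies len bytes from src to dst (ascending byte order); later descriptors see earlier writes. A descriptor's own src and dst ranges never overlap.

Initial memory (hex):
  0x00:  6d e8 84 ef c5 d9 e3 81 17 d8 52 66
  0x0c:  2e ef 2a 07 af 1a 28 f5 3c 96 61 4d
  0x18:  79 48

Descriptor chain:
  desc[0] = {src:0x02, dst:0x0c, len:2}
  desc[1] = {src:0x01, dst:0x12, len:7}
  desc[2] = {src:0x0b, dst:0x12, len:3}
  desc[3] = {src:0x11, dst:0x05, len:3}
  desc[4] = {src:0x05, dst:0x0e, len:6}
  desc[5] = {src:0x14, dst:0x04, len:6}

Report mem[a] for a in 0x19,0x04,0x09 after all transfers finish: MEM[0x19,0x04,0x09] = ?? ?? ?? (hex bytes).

#0 dst[0x0c+2] := {0x84,0xef}
#1 dst[0x12+7] := {0xe8,0x84,0xef,0xc5,0xd9,0xe3,0x81}
#2 dst[0x12+3] := {0x66,0x84,0xef}
#3 dst[0x05+3] := {0x1a,0x66,0x84}
#4 dst[0x0e+6] := {0x1a,0x66,0x84,0x17,0xd8,0x52}
#5 dst[0x04+6] := {0xef,0xc5,0xd9,0xe3,0x81,0x48}
query mem[0x19]=0x48, mem[0x04]=0xef, mem[0x09]=0x48

MEM[0x19,0x04,0x09] = 48 ef 48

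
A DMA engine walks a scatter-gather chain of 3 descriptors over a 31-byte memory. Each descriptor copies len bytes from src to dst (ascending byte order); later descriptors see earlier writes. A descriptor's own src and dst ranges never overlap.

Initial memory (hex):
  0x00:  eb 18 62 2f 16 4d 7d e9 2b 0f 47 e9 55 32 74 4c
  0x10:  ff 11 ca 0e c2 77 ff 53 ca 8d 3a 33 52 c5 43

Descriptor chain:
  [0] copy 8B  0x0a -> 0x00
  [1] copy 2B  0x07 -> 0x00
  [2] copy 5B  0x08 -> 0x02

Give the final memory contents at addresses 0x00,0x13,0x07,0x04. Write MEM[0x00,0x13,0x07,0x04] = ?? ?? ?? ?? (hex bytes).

D0: mem[0x00..0x07] <- [47 e9 55 32 74 4c ff 11]
D1: mem[0x00..0x01] <- [11 2b]
D2: mem[0x02..0x06] <- [2b 0f 47 e9 55]
query mem[0x00]=0x11, mem[0x13]=0x0e, mem[0x07]=0x11, mem[0x04]=0x47

MEM[0x00,0x13,0x07,0x04] = 11 0e 11 47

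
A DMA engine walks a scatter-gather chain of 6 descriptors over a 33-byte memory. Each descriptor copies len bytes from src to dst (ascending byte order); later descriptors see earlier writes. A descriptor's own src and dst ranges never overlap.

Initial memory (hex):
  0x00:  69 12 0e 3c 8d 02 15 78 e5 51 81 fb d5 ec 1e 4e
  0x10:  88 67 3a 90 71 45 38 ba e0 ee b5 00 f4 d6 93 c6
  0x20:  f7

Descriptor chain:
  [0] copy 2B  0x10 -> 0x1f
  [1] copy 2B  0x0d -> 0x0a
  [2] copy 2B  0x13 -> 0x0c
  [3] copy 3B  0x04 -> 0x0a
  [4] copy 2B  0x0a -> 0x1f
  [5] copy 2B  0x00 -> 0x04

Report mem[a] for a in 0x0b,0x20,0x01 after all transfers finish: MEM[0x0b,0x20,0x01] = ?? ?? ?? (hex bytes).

#0 dst[0x1f+2] := {0x88,0x67}
#1 dst[0x0a+2] := {0xec,0x1e}
#2 dst[0x0c+2] := {0x90,0x71}
#3 dst[0x0a+3] := {0x8d,0x02,0x15}
#4 dst[0x1f+2] := {0x8d,0x02}
#5 dst[0x04+2] := {0x69,0x12}
query mem[0x0b]=0x02, mem[0x20]=0x02, mem[0x01]=0x12

MEM[0x0b,0x20,0x01] = 02 02 12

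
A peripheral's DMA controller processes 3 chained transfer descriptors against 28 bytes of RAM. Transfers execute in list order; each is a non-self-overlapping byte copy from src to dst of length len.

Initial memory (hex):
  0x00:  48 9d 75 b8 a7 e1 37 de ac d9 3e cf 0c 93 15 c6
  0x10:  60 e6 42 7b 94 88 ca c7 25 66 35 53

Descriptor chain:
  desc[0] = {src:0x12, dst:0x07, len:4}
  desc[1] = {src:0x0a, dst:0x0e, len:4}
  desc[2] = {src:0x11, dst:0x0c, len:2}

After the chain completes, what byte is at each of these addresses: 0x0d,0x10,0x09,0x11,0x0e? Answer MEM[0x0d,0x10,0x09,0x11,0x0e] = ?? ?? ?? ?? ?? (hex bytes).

#0 dst[0x07+4] := {0x42,0x7b,0x94,0x88}
#1 dst[0x0e+4] := {0x88,0xcf,0x0c,0x93}
#2 dst[0x0c+2] := {0x93,0x42}
query mem[0x0d]=0x42, mem[0x10]=0x0c, mem[0x09]=0x94, mem[0x11]=0x93, mem[0x0e]=0x88

MEM[0x0d,0x10,0x09,0x11,0x0e] = 42 0c 94 93 88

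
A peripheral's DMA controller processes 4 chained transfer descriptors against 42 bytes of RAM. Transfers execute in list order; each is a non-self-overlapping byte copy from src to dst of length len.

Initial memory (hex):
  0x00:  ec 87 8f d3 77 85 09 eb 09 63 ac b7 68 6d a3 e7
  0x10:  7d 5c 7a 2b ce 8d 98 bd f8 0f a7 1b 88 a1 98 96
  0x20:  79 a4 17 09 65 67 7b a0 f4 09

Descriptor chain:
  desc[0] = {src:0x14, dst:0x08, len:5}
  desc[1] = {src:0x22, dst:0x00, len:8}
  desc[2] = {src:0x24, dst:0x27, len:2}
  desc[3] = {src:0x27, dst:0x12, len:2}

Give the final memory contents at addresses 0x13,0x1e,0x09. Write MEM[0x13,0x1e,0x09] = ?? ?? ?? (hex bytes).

MEM[0x13,0x1e,0x09] = 67 98 8d

  after D0: wrote 5B at 0x08 = ce8d98bdf8
  after D1: wrote 8B at 0x00 = 170965677ba0f409
  after D2: wrote 2B at 0x27 = 6567
  after D3: wrote 2B at 0x12 = 6567
query mem[0x13]=0x67, mem[0x1e]=0x98, mem[0x09]=0x8d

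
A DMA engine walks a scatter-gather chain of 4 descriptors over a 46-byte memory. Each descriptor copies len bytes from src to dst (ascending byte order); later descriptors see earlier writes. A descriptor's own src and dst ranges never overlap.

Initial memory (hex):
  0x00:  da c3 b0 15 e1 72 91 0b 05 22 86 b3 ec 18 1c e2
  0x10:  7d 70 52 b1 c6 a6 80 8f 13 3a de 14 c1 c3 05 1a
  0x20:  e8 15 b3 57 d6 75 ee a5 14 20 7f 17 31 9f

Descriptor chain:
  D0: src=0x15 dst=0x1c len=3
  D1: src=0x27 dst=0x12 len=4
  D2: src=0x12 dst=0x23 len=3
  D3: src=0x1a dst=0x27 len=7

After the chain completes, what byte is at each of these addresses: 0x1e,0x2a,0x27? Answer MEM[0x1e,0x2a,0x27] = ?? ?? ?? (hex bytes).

MEM[0x1e,0x2a,0x27] = 8f 80 de

  after D0: wrote 3B at 0x1c = a6808f
  after D1: wrote 4B at 0x12 = a514207f
  after D2: wrote 3B at 0x23 = a51420
  after D3: wrote 7B at 0x27 = de14a6808f1ae8
query mem[0x1e]=0x8f, mem[0x2a]=0x80, mem[0x27]=0xde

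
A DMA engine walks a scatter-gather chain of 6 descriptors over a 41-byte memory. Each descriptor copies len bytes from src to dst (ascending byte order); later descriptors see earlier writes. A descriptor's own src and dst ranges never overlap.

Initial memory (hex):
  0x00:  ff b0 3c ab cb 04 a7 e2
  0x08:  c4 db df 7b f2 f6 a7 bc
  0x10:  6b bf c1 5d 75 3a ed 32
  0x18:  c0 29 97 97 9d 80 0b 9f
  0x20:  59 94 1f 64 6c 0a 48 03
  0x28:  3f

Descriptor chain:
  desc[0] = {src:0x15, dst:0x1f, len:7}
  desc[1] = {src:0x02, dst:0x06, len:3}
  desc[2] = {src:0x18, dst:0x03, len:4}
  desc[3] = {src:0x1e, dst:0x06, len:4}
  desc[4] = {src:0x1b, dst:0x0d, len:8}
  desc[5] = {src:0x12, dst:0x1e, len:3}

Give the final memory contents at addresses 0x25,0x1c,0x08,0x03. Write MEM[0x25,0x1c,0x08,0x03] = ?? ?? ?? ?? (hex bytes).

D0: mem[0x1f..0x25] <- [3a ed 32 c0 29 97 97]
D1: mem[0x06..0x08] <- [3c ab cb]
D2: mem[0x03..0x06] <- [c0 29 97 97]
D3: mem[0x06..0x09] <- [0b 3a ed 32]
D4: mem[0x0d..0x14] <- [97 9d 80 0b 3a ed 32 c0]
D5: mem[0x1e..0x20] <- [ed 32 c0]
query mem[0x25]=0x97, mem[0x1c]=0x9d, mem[0x08]=0xed, mem[0x03]=0xc0

MEM[0x25,0x1c,0x08,0x03] = 97 9d ed c0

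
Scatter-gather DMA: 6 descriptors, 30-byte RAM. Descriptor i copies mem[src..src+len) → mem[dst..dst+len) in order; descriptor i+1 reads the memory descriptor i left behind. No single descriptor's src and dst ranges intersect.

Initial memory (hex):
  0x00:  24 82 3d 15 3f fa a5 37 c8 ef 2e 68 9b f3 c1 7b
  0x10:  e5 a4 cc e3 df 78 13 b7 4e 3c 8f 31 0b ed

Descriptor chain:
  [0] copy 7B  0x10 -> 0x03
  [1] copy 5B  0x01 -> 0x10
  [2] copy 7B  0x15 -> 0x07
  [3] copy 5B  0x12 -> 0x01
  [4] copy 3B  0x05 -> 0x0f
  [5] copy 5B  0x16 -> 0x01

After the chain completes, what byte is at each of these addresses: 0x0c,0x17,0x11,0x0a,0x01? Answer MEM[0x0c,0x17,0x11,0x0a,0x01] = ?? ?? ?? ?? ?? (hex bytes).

MEM[0x0c,0x17,0x11,0x0a,0x01] = 8f b7 78 4e 13

[0] 0x10->0x03 len=7 : e5 a4 cc e3 df 78 13
[1] 0x01->0x10 len=5 : 82 3d e5 a4 cc
[2] 0x15->0x07 len=7 : 78 13 b7 4e 3c 8f 31
[3] 0x12->0x01 len=5 : e5 a4 cc 78 13
[4] 0x05->0x0f len=3 : 13 e3 78
[5] 0x16->0x01 len=5 : 13 b7 4e 3c 8f
query mem[0x0c]=0x8f, mem[0x17]=0xb7, mem[0x11]=0x78, mem[0x0a]=0x4e, mem[0x01]=0x13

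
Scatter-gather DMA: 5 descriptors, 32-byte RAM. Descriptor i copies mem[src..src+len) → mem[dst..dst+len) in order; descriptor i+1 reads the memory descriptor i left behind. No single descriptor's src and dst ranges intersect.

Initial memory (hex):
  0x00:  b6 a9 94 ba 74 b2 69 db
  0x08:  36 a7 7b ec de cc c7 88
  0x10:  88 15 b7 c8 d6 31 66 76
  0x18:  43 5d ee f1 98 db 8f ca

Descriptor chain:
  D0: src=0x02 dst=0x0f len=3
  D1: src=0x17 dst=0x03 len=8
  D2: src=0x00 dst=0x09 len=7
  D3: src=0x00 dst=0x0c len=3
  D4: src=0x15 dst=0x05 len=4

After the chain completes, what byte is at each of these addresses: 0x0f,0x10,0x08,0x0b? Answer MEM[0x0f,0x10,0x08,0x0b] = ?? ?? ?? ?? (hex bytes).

MEM[0x0f,0x10,0x08,0x0b] = ee ba 43 94

  after D0: wrote 3B at 0x0f = 94ba74
  after D1: wrote 8B at 0x03 = 76435deef198db8f
  after D2: wrote 7B at 0x09 = b6a99476435dee
  after D3: wrote 3B at 0x0c = b6a994
  after D4: wrote 4B at 0x05 = 31667643
query mem[0x0f]=0xee, mem[0x10]=0xba, mem[0x08]=0x43, mem[0x0b]=0x94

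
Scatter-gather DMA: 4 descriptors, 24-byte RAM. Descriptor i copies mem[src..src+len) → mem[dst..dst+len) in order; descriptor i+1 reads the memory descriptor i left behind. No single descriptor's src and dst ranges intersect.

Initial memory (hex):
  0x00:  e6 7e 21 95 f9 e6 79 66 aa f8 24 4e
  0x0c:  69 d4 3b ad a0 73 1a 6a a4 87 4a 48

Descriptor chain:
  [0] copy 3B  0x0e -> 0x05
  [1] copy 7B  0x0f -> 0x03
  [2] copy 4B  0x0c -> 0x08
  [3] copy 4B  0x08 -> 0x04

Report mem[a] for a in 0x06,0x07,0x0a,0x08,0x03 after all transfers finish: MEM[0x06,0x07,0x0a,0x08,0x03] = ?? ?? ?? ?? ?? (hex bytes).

MEM[0x06,0x07,0x0a,0x08,0x03] = 3b ad 3b 69 ad

[0] 0x0e->0x05 len=3 : 3b ad a0
[1] 0x0f->0x03 len=7 : ad a0 73 1a 6a a4 87
[2] 0x0c->0x08 len=4 : 69 d4 3b ad
[3] 0x08->0x04 len=4 : 69 d4 3b ad
query mem[0x06]=0x3b, mem[0x07]=0xad, mem[0x0a]=0x3b, mem[0x08]=0x69, mem[0x03]=0xad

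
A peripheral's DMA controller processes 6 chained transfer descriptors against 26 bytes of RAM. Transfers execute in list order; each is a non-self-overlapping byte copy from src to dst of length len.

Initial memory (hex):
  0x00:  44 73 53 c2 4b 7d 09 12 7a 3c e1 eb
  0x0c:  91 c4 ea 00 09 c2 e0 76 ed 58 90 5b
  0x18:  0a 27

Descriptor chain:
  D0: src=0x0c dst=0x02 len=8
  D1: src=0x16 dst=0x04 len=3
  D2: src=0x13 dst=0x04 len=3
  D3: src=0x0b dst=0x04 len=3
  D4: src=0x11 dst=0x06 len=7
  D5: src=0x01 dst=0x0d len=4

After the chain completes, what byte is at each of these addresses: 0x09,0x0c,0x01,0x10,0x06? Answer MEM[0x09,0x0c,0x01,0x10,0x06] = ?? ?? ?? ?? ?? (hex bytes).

  after D0: wrote 8B at 0x02 = 91c4ea0009c2e076
  after D1: wrote 3B at 0x04 = 905b0a
  after D2: wrote 3B at 0x04 = 76ed58
  after D3: wrote 3B at 0x04 = eb91c4
  after D4: wrote 7B at 0x06 = c2e076ed58905b
  after D5: wrote 4B at 0x0d = 7391c4eb
query mem[0x09]=0xed, mem[0x0c]=0x5b, mem[0x01]=0x73, mem[0x10]=0xeb, mem[0x06]=0xc2

MEM[0x09,0x0c,0x01,0x10,0x06] = ed 5b 73 eb c2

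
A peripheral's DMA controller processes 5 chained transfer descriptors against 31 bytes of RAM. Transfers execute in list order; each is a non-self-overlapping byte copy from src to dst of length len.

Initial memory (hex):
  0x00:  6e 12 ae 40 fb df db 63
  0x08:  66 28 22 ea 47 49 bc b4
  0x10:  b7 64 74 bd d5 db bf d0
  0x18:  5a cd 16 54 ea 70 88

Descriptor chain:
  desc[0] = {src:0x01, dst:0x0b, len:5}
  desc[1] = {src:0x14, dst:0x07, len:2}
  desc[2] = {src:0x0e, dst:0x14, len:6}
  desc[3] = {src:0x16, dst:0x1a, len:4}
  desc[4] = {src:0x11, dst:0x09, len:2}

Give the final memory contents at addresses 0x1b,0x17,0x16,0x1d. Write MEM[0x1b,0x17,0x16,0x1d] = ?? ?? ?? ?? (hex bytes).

D0: mem[0x0b..0x0f] <- [12 ae 40 fb df]
D1: mem[0x07..0x08] <- [d5 db]
D2: mem[0x14..0x19] <- [fb df b7 64 74 bd]
D3: mem[0x1a..0x1d] <- [b7 64 74 bd]
D4: mem[0x09..0x0a] <- [64 74]
query mem[0x1b]=0x64, mem[0x17]=0x64, mem[0x16]=0xb7, mem[0x1d]=0xbd

MEM[0x1b,0x17,0x16,0x1d] = 64 64 b7 bd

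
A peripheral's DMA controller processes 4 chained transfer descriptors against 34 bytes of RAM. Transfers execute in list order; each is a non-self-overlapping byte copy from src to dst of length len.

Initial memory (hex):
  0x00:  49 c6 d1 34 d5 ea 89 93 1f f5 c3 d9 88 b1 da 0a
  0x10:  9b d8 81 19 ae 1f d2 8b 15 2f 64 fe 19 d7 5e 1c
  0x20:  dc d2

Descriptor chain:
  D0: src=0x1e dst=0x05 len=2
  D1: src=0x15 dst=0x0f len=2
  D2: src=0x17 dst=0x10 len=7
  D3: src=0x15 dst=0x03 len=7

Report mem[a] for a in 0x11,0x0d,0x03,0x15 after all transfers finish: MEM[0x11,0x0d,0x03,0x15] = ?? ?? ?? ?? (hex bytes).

[0] 0x1e->0x05 len=2 : 5e 1c
[1] 0x15->0x0f len=2 : 1f d2
[2] 0x17->0x10 len=7 : 8b 15 2f 64 fe 19 d7
[3] 0x15->0x03 len=7 : 19 d7 8b 15 2f 64 fe
query mem[0x11]=0x15, mem[0x0d]=0xb1, mem[0x03]=0x19, mem[0x15]=0x19

MEM[0x11,0x0d,0x03,0x15] = 15 b1 19 19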